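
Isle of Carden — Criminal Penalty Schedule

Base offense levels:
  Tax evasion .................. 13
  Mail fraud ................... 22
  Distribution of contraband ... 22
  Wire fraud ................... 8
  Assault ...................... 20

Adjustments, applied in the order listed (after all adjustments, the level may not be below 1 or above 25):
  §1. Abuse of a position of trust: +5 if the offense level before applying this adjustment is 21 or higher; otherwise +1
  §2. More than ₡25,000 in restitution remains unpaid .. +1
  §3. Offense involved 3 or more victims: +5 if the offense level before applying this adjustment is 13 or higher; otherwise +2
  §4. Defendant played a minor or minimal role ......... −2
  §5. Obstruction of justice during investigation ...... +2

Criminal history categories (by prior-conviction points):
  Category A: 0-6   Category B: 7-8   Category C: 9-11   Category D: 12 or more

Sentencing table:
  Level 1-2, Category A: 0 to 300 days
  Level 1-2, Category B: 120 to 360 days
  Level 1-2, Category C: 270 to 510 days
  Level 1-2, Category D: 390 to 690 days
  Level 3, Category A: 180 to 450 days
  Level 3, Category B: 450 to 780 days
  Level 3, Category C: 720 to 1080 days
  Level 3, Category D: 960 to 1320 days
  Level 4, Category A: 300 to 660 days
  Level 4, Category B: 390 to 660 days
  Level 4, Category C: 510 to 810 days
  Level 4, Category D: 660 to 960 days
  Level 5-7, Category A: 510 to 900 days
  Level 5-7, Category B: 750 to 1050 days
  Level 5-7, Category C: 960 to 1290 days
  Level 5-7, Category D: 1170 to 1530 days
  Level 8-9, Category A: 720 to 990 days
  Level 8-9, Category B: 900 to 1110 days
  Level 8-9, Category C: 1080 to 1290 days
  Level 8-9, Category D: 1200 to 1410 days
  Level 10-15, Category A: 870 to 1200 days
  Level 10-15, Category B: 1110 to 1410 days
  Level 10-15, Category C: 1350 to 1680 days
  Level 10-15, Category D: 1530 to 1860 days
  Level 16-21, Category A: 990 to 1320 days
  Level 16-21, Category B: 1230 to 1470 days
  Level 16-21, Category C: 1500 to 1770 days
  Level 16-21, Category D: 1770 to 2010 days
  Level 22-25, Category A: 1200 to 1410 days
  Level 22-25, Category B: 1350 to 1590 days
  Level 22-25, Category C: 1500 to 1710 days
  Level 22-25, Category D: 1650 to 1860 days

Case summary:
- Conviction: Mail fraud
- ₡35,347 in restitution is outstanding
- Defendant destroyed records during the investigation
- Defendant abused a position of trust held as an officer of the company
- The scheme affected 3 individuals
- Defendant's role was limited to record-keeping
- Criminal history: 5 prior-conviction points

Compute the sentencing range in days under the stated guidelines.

1200-1410 days

Base offense level for mail fraud: 22.
§1 applies (level before this adjustment is 22 ≥ 21, so +5): 22 + 5 = 27.
§2 applies: 27 + 1 = 28.
§3 applies (level before this adjustment is 28 ≥ 13, so +5): 28 + 5 = 33.
§4 applies: 33 − 2 = 31.
§5 applies: 31 + 2 = 33.
Level 33 exceeds the maximum of 25; capped at 25.
Final offense level: 25.
Criminal history: 5 prior points → Category A (0-6).
Level 25 falls in the 22-25 band.
Grid: Level 22-25 × Category A = 1200-1410 days.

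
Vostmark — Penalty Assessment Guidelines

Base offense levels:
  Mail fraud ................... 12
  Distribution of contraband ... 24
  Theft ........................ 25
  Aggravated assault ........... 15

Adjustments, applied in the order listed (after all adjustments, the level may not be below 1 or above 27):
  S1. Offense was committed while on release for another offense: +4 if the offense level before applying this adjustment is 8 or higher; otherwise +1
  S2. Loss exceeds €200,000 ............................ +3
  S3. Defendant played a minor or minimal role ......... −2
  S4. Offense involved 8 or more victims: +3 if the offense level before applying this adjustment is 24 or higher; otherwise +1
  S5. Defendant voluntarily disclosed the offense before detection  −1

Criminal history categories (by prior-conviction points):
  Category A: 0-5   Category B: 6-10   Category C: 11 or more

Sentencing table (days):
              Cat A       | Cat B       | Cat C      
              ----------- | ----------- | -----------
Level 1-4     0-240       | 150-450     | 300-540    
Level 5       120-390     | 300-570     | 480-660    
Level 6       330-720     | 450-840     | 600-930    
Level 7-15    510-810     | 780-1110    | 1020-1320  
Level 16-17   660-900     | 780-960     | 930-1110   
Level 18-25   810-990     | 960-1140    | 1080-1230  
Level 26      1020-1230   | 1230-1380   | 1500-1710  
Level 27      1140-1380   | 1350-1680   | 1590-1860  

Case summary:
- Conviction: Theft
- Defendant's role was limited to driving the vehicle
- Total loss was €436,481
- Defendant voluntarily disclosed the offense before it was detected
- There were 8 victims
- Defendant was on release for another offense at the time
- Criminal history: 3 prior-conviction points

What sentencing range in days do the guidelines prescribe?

Base offense level for theft: 25.
S1 applies (level before this adjustment is 25 ≥ 8, so +4): 25 + 4 = 29.
S2 applies: 29 + 3 = 32.
S3 applies: 32 − 2 = 30.
S4 applies (level before this adjustment is 30 ≥ 24, so +3): 30 + 3 = 33.
S5 applies: 33 − 1 = 32.
Level 32 exceeds the maximum of 27; capped at 27.
Final offense level: 27.
Criminal history: 3 prior points → Category A (0-5).
Level 27 falls in the 27 band.
Grid: Level 27 × Category A = 1140-1380 days.

1140-1380 days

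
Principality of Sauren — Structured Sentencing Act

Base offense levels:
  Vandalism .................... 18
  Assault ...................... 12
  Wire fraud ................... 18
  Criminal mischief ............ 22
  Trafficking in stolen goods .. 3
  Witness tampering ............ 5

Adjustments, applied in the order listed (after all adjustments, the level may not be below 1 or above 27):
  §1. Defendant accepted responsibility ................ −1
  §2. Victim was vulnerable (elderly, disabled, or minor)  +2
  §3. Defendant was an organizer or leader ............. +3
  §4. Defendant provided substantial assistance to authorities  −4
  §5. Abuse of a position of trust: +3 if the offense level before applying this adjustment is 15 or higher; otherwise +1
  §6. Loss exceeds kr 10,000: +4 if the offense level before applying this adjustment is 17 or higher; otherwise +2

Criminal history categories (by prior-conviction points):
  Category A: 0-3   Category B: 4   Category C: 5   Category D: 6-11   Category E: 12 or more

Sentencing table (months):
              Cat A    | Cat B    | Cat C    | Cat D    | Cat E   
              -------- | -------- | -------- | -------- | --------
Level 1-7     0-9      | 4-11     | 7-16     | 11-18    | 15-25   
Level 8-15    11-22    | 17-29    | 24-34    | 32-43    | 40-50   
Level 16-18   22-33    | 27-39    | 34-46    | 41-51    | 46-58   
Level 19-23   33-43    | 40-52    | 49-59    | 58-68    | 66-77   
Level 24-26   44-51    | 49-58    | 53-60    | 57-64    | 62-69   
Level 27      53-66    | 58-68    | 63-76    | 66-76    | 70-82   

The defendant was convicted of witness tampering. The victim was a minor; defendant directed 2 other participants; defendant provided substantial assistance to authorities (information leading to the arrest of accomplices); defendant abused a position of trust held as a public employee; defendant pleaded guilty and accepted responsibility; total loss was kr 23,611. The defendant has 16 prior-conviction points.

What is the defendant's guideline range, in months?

40-50 months

Base offense level for witness tampering: 5.
§1 applies: 5 − 1 = 4.
§2 applies: 4 + 2 = 6.
§3 applies: 6 + 3 = 9.
§4 applies: 9 − 4 = 5.
§5 applies (level before this adjustment is 5 < 15, so +1): 5 + 1 = 6.
§6 applies (level before this adjustment is 6 < 17, so +2): 6 + 2 = 8.
Final offense level: 8.
Criminal history: 16 prior points → Category E (12+).
Level 8 falls in the 8-15 band.
Grid: Level 8-15 × Category E = 40-50 months.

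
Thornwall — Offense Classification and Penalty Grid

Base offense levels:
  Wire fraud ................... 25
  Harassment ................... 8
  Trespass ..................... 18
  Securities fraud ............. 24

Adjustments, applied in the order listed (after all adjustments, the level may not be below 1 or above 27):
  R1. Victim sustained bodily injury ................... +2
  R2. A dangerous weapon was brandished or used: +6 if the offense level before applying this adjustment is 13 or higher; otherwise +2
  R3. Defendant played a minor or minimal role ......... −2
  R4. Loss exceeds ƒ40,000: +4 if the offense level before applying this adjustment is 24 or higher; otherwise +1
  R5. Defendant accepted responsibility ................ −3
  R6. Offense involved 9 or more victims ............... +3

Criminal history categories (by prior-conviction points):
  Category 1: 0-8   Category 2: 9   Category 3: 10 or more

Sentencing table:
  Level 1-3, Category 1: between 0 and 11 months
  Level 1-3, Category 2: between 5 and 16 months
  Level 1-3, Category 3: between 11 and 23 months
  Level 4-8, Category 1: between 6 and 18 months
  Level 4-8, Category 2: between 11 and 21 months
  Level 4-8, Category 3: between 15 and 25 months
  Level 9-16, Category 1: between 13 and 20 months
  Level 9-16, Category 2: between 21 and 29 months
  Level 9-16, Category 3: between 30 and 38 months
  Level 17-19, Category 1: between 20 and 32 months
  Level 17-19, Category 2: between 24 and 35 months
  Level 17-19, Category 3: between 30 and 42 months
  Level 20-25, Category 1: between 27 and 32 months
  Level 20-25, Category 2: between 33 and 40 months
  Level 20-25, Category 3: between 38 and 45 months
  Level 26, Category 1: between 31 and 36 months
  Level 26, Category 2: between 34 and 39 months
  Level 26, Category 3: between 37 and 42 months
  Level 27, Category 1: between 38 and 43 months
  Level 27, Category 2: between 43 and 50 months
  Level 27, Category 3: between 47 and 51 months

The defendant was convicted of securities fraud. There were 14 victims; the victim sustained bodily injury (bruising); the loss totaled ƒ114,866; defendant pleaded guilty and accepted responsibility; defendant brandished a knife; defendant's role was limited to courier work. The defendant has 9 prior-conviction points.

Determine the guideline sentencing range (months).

43-50 months

Base offense level for securities fraud: 24.
R1 applies: 24 + 2 = 26.
R2 applies (level before this adjustment is 26 ≥ 13, so +6): 26 + 6 = 32.
R3 applies: 32 − 2 = 30.
R4 applies (level before this adjustment is 30 ≥ 24, so +4): 30 + 4 = 34.
R5 applies: 34 − 3 = 31.
R6 applies: 31 + 3 = 34.
Level 34 exceeds the maximum of 27; capped at 27.
Final offense level: 27.
Criminal history: 9 prior points → Category 2 (9).
Level 27 falls in the 27 band.
Grid: Level 27 × Category 2 = 43-50 months.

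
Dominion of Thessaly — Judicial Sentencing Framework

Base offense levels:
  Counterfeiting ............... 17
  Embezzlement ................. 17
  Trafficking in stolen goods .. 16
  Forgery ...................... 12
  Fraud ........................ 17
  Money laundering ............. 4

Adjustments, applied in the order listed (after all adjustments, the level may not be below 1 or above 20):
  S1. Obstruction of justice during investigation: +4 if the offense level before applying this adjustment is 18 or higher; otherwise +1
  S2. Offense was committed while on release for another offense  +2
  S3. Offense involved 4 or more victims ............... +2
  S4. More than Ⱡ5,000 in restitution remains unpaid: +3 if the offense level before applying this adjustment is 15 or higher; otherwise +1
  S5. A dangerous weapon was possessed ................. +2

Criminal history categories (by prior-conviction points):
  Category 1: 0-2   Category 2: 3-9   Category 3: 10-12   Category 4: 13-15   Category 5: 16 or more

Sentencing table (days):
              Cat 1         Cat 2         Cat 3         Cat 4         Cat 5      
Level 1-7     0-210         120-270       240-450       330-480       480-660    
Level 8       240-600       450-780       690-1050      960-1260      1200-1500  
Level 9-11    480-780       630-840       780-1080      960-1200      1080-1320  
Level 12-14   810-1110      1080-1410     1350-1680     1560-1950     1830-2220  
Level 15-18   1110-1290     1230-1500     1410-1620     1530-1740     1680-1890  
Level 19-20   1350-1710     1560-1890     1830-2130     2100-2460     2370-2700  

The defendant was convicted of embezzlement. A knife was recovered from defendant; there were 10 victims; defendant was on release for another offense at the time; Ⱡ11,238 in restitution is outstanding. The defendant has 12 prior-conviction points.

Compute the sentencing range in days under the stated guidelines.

1830-2130 days

Base offense level for embezzlement: 17.
S2 applies: 17 + 2 = 19.
S3 applies: 19 + 2 = 21.
S4 applies (level before this adjustment is 21 ≥ 15, so +3): 21 + 3 = 24.
S5 applies: 24 + 2 = 26.
Level 26 exceeds the maximum of 20; capped at 20.
Final offense level: 20.
Criminal history: 12 prior points → Category 3 (10-12).
Level 20 falls in the 19-20 band.
Grid: Level 19-20 × Category 3 = 1830-2130 days.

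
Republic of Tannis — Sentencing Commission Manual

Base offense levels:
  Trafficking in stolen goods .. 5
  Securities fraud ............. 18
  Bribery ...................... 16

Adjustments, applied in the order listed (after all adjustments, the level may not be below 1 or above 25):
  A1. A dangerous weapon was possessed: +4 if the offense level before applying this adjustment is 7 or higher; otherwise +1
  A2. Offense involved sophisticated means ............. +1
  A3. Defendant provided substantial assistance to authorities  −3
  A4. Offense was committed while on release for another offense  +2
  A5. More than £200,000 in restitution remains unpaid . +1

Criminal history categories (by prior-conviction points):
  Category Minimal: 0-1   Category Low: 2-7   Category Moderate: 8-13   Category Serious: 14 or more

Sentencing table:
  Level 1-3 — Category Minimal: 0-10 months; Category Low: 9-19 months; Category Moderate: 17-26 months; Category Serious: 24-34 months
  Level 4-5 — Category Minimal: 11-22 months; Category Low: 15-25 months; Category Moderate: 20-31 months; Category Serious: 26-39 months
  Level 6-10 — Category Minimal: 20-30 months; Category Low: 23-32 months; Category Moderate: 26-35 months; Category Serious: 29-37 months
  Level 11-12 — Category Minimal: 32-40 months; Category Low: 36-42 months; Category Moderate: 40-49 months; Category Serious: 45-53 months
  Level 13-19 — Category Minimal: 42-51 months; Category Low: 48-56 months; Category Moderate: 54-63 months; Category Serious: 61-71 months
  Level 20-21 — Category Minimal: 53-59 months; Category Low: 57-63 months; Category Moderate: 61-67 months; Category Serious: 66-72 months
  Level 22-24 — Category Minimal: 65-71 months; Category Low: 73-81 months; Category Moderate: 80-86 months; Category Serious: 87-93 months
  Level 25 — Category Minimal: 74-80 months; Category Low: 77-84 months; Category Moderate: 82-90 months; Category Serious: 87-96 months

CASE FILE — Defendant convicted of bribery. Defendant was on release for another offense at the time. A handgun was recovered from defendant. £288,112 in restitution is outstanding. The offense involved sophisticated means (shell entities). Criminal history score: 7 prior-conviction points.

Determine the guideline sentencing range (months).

73-81 months

Base offense level for bribery: 16.
A1 applies (level before this adjustment is 16 ≥ 7, so +4): 16 + 4 = 20.
A2 applies: 20 + 1 = 21.
A4 applies: 21 + 2 = 23.
A5 applies: 23 + 1 = 24.
Final offense level: 24.
Criminal history: 7 prior points → Category Low (2-7).
Level 24 falls in the 22-24 band.
Grid: Level 22-24 × Category Low = 73-81 months.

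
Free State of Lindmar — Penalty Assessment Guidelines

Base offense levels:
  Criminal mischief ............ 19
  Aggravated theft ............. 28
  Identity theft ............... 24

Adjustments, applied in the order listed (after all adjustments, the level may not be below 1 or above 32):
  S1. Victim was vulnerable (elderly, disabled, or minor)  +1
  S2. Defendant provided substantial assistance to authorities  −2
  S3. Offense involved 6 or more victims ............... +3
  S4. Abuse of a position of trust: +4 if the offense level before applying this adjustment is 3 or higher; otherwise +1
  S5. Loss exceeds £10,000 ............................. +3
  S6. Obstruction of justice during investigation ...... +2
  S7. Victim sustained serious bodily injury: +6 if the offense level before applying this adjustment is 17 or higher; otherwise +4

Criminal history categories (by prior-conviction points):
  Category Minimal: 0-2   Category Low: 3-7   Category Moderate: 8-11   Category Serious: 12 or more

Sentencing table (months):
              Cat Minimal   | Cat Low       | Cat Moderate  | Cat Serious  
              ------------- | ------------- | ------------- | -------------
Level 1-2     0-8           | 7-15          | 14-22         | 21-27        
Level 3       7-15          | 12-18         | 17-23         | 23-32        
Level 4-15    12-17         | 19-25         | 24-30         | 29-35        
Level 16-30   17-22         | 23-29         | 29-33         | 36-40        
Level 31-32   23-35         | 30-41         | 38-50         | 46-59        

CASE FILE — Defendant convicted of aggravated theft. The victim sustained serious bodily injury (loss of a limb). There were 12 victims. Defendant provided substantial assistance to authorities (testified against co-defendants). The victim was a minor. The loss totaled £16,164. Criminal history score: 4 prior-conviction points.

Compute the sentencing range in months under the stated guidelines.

30-41 months

Base offense level for aggravated theft: 28.
S1 applies: 28 + 1 = 29.
S2 applies: 29 − 2 = 27.
S3 applies: 27 + 3 = 30.
S5 applies: 30 + 3 = 33.
S7 applies (level before this adjustment is 33 ≥ 17, so +6): 33 + 6 = 39.
Level 39 exceeds the maximum of 32; capped at 32.
Final offense level: 32.
Criminal history: 4 prior points → Category Low (3-7).
Level 32 falls in the 31-32 band.
Grid: Level 31-32 × Category Low = 30-41 months.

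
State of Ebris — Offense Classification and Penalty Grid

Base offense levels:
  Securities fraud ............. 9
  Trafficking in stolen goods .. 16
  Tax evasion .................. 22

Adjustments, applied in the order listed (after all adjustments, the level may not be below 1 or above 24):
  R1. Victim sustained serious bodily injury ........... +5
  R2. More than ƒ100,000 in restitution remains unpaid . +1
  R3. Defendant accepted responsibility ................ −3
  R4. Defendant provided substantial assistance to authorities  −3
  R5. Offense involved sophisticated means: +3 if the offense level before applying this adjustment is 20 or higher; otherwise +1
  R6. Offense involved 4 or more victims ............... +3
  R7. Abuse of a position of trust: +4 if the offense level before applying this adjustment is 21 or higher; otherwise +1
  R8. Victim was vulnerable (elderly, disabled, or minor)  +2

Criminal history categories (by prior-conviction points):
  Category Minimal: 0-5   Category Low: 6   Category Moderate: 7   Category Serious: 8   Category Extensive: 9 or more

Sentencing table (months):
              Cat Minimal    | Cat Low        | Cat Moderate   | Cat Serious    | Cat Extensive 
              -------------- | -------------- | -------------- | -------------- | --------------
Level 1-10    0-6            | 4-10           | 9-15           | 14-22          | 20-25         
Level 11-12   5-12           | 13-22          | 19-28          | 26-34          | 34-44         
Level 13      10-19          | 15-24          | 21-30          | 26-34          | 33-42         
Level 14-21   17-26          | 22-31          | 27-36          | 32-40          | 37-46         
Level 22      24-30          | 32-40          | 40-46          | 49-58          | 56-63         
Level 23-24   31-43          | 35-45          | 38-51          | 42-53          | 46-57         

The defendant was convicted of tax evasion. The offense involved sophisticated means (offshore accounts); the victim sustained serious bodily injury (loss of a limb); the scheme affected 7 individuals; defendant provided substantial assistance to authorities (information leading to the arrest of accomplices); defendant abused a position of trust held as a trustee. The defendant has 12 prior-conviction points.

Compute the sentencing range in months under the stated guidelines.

Base offense level for tax evasion: 22.
R1 applies: 22 + 5 = 27.
R2 does not apply.
R3 does not apply.
R4 applies: 27 − 3 = 24.
R5 applies (level before this adjustment is 24 ≥ 20, so +3): 24 + 3 = 27.
R6 applies: 27 + 3 = 30.
R7 applies (level before this adjustment is 30 ≥ 21, so +4): 30 + 4 = 34.
R8 does not apply.
Level 34 exceeds the maximum of 24; capped at 24.
Final offense level: 24.
Criminal history: 12 prior points → Category Extensive (9+).
Level 24 falls in the 23-24 band.
Grid: Level 23-24 × Category Extensive = 46-57 months.

46-57 months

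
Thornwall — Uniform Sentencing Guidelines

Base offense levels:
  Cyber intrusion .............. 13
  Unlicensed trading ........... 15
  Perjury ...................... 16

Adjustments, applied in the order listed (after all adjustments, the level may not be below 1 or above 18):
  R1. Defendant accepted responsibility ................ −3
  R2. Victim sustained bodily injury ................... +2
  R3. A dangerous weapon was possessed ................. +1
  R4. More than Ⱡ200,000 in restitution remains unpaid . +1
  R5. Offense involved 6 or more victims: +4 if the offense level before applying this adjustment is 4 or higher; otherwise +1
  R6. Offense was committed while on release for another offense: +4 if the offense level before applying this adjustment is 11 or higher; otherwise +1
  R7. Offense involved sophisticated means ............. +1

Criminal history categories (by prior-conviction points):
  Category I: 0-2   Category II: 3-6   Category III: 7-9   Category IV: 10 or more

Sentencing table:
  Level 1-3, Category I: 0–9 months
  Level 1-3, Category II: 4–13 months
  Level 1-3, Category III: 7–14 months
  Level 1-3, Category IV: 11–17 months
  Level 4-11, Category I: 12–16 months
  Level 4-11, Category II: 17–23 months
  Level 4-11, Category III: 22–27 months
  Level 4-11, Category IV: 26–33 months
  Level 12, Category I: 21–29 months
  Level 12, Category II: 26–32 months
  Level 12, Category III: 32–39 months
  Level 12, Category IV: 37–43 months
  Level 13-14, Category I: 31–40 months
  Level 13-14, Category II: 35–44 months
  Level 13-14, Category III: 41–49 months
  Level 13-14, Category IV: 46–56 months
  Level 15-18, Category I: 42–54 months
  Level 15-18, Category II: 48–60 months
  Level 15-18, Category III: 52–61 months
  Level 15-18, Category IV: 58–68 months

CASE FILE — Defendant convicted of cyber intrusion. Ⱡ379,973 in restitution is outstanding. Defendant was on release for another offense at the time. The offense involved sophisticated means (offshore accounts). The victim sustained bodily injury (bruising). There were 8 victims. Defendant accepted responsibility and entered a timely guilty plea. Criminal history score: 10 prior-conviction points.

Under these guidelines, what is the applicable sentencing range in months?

58-68 months

Base offense level for cyber intrusion: 13.
R1 applies: 13 − 3 = 10.
R2 applies: 10 + 2 = 12.
R3 does not apply.
R4 applies: 12 + 1 = 13.
R5 applies (level before this adjustment is 13 ≥ 4, so +4): 13 + 4 = 17.
R6 applies (level before this adjustment is 17 ≥ 11, so +4): 17 + 4 = 21.
R7 applies: 21 + 1 = 22.
Level 22 exceeds the maximum of 18; capped at 18.
Final offense level: 18.
Criminal history: 10 prior points → Category IV (10+).
Level 18 falls in the 15-18 band.
Grid: Level 15-18 × Category IV = 58-68 months.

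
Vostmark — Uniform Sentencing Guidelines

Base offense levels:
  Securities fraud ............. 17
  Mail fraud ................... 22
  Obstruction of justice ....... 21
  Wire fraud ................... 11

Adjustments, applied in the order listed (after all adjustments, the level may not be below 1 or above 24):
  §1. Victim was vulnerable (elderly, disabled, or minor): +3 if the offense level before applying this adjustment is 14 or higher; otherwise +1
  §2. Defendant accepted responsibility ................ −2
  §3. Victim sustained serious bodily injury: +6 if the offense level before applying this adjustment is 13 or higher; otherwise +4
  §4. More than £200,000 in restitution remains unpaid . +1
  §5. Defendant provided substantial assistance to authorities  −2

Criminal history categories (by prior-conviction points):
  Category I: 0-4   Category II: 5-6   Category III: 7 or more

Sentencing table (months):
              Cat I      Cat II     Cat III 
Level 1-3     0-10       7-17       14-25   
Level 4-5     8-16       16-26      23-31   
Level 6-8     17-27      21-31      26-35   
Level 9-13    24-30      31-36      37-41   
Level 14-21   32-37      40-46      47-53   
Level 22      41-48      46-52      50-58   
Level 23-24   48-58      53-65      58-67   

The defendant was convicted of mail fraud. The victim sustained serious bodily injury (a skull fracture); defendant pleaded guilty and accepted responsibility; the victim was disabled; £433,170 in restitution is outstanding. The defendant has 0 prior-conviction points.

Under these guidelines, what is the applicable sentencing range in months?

48-58 months

Base offense level for mail fraud: 22.
§1 applies (level before this adjustment is 22 ≥ 14, so +3): 22 + 3 = 25.
§2 applies: 25 − 2 = 23.
§3 applies (level before this adjustment is 23 ≥ 13, so +6): 23 + 6 = 29.
§4 applies: 29 + 1 = 30.
Level 30 exceeds the maximum of 24; capped at 24.
Final offense level: 24.
Criminal history: 0 prior points → Category I (0-4).
Level 24 falls in the 23-24 band.
Grid: Level 23-24 × Category I = 48-58 months.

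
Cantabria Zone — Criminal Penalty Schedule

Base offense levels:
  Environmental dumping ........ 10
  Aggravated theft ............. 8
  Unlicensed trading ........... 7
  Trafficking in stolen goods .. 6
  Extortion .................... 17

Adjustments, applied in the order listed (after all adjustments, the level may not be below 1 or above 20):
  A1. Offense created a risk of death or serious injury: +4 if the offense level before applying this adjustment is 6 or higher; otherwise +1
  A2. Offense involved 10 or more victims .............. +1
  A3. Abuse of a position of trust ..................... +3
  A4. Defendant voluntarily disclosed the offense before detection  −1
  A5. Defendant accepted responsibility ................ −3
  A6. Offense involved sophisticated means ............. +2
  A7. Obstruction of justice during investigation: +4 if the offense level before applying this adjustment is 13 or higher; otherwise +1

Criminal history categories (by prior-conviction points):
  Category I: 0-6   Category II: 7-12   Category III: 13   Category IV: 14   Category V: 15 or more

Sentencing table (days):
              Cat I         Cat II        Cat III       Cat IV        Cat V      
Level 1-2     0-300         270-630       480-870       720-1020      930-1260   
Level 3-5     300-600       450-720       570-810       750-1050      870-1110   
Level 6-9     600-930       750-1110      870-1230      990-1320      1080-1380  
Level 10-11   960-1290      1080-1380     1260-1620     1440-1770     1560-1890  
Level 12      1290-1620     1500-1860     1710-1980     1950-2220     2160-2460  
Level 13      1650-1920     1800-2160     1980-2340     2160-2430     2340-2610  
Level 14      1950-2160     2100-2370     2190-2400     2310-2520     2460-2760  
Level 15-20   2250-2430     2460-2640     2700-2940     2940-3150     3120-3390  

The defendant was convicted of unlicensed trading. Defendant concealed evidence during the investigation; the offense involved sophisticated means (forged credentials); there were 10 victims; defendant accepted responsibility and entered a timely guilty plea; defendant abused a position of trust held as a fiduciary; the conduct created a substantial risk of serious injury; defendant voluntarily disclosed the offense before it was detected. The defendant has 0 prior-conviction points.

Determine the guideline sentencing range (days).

2250-2430 days

Base offense level for unlicensed trading: 7.
A1 applies (level before this adjustment is 7 ≥ 6, so +4): 7 + 4 = 11.
A2 applies: 11 + 1 = 12.
A3 applies: 12 + 3 = 15.
A4 applies: 15 − 1 = 14.
A5 applies: 14 − 3 = 11.
A6 applies: 11 + 2 = 13.
A7 applies (level before this adjustment is 13 ≥ 13, so +4): 13 + 4 = 17.
Final offense level: 17.
Criminal history: 0 prior points → Category I (0-6).
Level 17 falls in the 15-20 band.
Grid: Level 15-20 × Category I = 2250-2430 days.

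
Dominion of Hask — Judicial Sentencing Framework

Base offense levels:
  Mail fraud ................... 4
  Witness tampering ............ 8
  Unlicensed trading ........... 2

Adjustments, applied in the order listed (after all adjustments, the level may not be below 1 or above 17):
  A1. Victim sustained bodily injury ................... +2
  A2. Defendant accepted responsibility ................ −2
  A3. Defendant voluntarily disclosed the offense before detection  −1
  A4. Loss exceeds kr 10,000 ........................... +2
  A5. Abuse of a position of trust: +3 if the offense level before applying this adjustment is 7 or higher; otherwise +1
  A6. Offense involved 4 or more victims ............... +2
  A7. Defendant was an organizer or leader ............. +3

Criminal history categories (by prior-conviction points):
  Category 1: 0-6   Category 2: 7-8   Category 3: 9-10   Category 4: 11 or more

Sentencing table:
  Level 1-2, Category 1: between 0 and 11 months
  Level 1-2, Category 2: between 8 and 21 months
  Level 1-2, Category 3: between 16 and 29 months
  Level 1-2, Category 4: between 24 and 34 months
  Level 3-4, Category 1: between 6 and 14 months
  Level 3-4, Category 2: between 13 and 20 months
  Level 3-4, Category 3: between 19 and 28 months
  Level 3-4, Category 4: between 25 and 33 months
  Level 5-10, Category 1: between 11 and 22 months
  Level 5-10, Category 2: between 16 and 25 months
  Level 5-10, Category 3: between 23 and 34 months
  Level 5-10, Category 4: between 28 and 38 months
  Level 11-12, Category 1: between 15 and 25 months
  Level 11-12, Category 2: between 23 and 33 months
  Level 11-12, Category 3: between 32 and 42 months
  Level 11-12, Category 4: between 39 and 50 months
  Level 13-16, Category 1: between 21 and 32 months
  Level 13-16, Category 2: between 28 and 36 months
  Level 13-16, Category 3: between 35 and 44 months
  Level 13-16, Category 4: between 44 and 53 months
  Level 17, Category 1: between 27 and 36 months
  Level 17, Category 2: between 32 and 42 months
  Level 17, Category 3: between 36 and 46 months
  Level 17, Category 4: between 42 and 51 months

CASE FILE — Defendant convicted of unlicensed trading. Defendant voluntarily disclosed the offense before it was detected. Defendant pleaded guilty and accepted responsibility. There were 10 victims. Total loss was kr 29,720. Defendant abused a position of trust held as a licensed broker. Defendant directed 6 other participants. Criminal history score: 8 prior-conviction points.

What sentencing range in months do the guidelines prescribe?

16-25 months

Base offense level for unlicensed trading: 2.
A1 does not apply.
A2 applies: 2 − 2 = 0.
A3 applies: 0 − 1 = -1.
A4 applies: -1 + 2 = 1.
A5 applies (level before this adjustment is 1 < 7, so +1): 1 + 1 = 2.
A6 applies: 2 + 2 = 4.
A7 applies: 4 + 3 = 7.
Final offense level: 7.
Criminal history: 8 prior points → Category 2 (7-8).
Level 7 falls in the 5-10 band.
Grid: Level 5-10 × Category 2 = 16-25 months.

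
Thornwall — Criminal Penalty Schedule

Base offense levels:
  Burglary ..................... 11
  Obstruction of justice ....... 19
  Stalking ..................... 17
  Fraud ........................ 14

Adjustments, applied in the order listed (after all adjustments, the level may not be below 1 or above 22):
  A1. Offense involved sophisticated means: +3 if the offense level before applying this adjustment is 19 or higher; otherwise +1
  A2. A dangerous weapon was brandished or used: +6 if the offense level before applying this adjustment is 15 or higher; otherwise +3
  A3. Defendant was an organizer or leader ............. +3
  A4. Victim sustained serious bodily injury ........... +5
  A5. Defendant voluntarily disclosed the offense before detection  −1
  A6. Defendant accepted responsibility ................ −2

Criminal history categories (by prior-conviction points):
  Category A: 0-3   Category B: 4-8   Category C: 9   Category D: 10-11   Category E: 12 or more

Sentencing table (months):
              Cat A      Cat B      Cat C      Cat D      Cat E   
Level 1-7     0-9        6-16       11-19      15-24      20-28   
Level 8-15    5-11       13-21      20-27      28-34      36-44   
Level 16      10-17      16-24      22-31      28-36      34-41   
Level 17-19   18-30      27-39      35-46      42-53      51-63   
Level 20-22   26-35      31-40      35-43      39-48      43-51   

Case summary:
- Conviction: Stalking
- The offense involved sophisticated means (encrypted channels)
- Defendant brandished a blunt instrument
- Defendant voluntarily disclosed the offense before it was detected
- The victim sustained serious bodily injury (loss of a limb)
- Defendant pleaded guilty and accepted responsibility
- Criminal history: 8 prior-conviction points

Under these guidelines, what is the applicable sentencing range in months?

Base offense level for stalking: 17.
A1 applies (level before this adjustment is 17 < 19, so +1): 17 + 1 = 18.
A2 applies (level before this adjustment is 18 ≥ 15, so +6): 18 + 6 = 24.
A3 does not apply.
A4 applies: 24 + 5 = 29.
A5 applies: 29 − 1 = 28.
A6 applies: 28 − 2 = 26.
Level 26 exceeds the maximum of 22; capped at 22.
Final offense level: 22.
Criminal history: 8 prior points → Category B (4-8).
Level 22 falls in the 20-22 band.
Grid: Level 20-22 × Category B = 31-40 months.

31-40 months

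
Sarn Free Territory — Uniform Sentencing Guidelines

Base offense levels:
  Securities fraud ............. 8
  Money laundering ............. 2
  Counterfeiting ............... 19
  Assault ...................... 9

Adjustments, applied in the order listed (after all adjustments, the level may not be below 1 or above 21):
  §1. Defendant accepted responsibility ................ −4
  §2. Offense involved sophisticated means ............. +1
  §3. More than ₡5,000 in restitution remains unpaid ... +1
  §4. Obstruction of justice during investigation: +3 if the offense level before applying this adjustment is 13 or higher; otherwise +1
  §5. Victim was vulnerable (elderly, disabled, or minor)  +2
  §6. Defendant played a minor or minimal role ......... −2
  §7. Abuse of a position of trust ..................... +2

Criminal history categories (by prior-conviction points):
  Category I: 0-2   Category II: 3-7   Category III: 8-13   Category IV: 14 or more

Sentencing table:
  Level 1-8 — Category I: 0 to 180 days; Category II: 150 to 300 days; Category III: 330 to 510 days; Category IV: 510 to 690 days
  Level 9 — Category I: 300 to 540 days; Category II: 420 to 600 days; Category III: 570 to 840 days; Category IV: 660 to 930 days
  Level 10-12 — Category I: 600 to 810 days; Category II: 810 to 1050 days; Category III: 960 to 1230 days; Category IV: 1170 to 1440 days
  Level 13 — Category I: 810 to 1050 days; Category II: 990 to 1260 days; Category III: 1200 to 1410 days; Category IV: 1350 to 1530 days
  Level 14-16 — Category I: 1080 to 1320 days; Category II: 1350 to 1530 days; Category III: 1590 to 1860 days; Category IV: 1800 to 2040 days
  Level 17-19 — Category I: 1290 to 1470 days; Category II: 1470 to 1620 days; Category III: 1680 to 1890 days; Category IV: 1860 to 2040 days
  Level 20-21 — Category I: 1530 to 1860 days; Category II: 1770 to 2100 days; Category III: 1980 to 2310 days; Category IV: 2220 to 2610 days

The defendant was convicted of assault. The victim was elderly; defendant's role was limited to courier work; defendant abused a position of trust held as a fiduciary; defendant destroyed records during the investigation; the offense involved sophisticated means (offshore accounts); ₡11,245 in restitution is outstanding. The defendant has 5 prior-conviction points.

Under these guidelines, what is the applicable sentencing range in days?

Base offense level for assault: 9.
§1 does not apply.
§2 applies: 9 + 1 = 10.
§3 applies: 10 + 1 = 11.
§4 applies (level before this adjustment is 11 < 13, so +1): 11 + 1 = 12.
§5 applies: 12 + 2 = 14.
§6 applies: 14 − 2 = 12.
§7 applies: 12 + 2 = 14.
Final offense level: 14.
Criminal history: 5 prior points → Category II (3-7).
Level 14 falls in the 14-16 band.
Grid: Level 14-16 × Category II = 1350-1530 days.

1350-1530 days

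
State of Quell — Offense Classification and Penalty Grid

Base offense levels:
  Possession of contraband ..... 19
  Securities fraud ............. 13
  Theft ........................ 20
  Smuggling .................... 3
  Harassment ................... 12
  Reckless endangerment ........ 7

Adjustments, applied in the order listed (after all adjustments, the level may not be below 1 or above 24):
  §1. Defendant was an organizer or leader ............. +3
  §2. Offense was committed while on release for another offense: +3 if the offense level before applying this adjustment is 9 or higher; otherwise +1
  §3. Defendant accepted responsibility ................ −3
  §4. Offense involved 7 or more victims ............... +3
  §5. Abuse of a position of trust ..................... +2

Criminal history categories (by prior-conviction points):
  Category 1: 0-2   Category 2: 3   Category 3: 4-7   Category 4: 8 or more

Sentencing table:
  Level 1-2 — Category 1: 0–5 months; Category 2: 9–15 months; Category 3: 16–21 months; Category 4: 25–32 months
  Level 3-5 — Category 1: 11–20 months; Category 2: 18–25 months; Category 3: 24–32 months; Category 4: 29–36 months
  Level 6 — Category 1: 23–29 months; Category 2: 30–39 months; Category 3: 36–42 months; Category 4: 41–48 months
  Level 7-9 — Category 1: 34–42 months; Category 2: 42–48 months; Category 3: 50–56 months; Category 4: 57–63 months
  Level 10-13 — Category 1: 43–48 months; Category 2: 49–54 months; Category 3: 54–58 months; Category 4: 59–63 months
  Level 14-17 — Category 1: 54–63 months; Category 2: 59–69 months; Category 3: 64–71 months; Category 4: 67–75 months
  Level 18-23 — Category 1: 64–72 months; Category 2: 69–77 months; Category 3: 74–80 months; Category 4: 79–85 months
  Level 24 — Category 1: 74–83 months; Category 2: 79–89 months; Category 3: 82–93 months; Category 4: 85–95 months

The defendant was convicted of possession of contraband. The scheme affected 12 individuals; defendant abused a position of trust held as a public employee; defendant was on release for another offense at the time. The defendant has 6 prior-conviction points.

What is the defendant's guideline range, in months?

Base offense level for possession of contraband: 19.
§1 does not apply.
§2 applies (level before this adjustment is 19 ≥ 9, so +3): 19 + 3 = 22.
§3 does not apply.
§4 applies: 22 + 3 = 25.
§5 applies: 25 + 2 = 27.
Level 27 exceeds the maximum of 24; capped at 24.
Final offense level: 24.
Criminal history: 6 prior points → Category 3 (4-7).
Level 24 falls in the 24 band.
Grid: Level 24 × Category 3 = 82-93 months.

82-93 months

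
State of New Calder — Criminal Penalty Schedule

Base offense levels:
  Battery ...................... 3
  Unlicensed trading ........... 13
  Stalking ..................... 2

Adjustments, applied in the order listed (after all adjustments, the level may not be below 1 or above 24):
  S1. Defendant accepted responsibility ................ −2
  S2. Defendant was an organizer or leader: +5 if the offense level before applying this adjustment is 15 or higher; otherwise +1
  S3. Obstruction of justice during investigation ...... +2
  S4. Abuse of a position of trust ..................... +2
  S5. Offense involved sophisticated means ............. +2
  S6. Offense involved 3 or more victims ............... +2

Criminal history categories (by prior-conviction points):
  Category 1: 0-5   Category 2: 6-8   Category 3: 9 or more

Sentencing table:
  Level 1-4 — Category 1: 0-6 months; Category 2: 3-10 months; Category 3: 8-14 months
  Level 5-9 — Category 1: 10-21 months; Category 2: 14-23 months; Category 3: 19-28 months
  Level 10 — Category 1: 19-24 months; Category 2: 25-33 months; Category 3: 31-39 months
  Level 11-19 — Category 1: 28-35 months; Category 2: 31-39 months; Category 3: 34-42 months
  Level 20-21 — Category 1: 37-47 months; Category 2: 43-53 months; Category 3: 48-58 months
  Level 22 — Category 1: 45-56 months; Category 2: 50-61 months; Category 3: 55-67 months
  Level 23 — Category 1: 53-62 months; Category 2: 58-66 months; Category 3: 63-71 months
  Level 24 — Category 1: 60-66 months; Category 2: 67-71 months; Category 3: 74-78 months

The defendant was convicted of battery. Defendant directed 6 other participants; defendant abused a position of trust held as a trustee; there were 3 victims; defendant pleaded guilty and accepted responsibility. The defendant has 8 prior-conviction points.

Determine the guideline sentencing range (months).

Base offense level for battery: 3.
S1 applies: 3 − 2 = 1.
S2 applies (level before this adjustment is 1 < 15, so +1): 1 + 1 = 2.
S4 applies: 2 + 2 = 4.
S5 does not apply.
S6 applies: 4 + 2 = 6.
Final offense level: 6.
Criminal history: 8 prior points → Category 2 (6-8).
Level 6 falls in the 5-9 band.
Grid: Level 5-9 × Category 2 = 14-23 months.

14-23 months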